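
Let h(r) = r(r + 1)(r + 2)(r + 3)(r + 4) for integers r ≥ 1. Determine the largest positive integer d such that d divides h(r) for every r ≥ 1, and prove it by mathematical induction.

d = 120

Computing the first values: h(1) = 120 and h(2) = 720; gcd(120, 720) = 120, so d ≤ 120.
We prove 120 | r(r + 1)(r + 2)(r + 3)(r + 4) for all r ≥ 1 by induction on r.
Base step (r = 1): h(1) = 120 = 120·(1), so 120 | h(1).
For the inductive step, assume it holds for an arbitrary j ≥ 1, i.e. 120 | h(j). Then
h(j+1) − h(j) = (j+1)·(j+2)·(j+3)·(j+4)·(j+5) − j·(j+1)·(j+2)·(j+3)·(j+4) = (j+1)·(j+2)·(j+3)·(j+4)·[(j+5) − j] = 5·(j+1)·(j+2)·(j+3)·(j+4). The product of 4 consecutive integers is divisible by (4)! = 24, so h(j+1) − h(j) is divisible by 5·24 = 120. By the inductive hypothesis 120 | h(j), hence 120 | h(j+1).
This completes the induction.
Therefore the largest such d is 120.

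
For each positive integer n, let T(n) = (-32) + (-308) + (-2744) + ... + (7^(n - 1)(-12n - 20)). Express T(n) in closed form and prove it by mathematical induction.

We claim T(n) = -7^n(2n + 3) + 3 for all n ≥ 1.
Base case (n = 1): T(1) = -32, and the closed form gives -32. They agree.
Inductive step: assume the claim holds for n = j, so T(j) = -7^j(2j + 3) + 3.
Then T(j+1) = T(j) + (7^j(-12j - 32)) = (-7^j(2j + 3) + 3) + (7^j(-12j - 32)).
Simplifying, T(j+1) = -14·7^j·j - 35·7^j + 3 = -7^(j+1)(2(j+1) + 3) + 3,
which is the closed form with n = j+1.
By induction, the statement is established for all n ≥ 1.

T(n) = -7^n(2n + 3) + 3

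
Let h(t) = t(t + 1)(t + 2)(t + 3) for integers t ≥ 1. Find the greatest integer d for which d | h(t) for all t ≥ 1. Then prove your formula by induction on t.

Computing the first values: h(1) = 24 and h(2) = 120; gcd(24, 120) = 24, so d ≤ 24.
We prove 24 | t(t + 1)(t + 2)(t + 3) for all t ≥ 1 by induction on t.
For the base case t = 1: h(1) = 24 = 24·(1), so 24 | h(1).
Suppose the result is true for t = j, i.e. 24 | h(j). Then
h(j+1) − h(j) = (j+1)·(j+2)·(j+3)·(j+4) − j·(j+1)·(j+2)·(j+3) = (j+1)·(j+2)·(j+3)·[(j+4) − j] = 4·(j+1)·(j+2)·(j+3). The product of 3 consecutive integers is divisible by (3)! = 6, so h(j+1) − h(j) is divisible by 4·6 = 24. By the inductive hypothesis 24 | h(j), hence 24 | h(j+1).
Hence, by induction on t, the claim holds for every t ≥ 1.
Therefore the largest such d is 24.

d = 24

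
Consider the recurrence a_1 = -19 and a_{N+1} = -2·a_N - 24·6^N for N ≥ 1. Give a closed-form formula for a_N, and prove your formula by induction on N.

a_N = -(-2)^(N - 1) - 3·6^N

Computing the first terms: a_1 = -19, a_2 = -106, a_3 = -652. This suggests a_N = -(-2)^(N - 1) - 3·6^N.
Base case (N = 1): the formula gives -19 = -19 = a_1.
Inductive step: suppose the statement holds for some r ≥ 1, so a_r = -(-2)^(r - 1) - 3·6^r.
Then a_{r+1} = -2·a_r - 24·6^r = -2·(-(-2)^(r - 1) - 3·6^r) - 24·6^r = -(-2)^r - 3·6^(r + 1) = -(-2)^((r+1) - 1) - 3·6^(r+1),
which is the claimed formula at N = r+1.
This completes the induction.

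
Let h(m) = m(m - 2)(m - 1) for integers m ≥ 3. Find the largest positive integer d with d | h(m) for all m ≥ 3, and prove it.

Computing the first values: h(3) = 6 and h(4) = 24; gcd(6, 24) = 6, so d ≤ 6.
We prove 6 | m(m - 2)(m - 1) for all m ≥ 3 by induction on m.
When m = 3: h(3) = 6 = 6·(1), so 6 | h(3).
Inductive step: suppose the statement holds for some r ≥ 3, i.e. 6 | h(r). Then
h(r+1) − h(r) = (r-1)·r·(r+1) − (r-2)·(r-1)·r = (r-1)·r·[(r+1) − (r-2)] = 3·(r-1)·r. The product of 2 consecutive integers is divisible by (2)! = 2, so h(r+1) − h(r) is divisible by 3·2 = 6. By the inductive hypothesis 6 | h(r), hence 6 | h(r+1).
Hence, by induction on m, the claim holds for every m ≥ 3.
Therefore the largest such d is 6.

d = 6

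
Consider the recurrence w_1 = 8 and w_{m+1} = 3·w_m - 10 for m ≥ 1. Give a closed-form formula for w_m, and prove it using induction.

w_m = 3^m + 5

Computing the first terms: w_1 = 8, w_2 = 14, w_3 = 32. This suggests w_m = 3^m + 5.
When m = 1: the formula gives 8 = 8 = w_1.
Suppose the result is true for m = i, so w_i = 3^i + 5.
Then w_{i+1} = 3·w_i - 10 = 3·(3^i + 5) - 10 = 3^(i + 1) + 5,
which is the claimed formula at m = i+1.
This completes the induction.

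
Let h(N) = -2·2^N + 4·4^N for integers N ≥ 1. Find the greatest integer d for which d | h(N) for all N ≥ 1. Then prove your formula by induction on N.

d = 4

Computing the first values: h(1) = 12 and h(2) = 56; gcd(12, 56) = 4, so d ≤ 4.
We prove 4 | -2·2^N + 4·4^N for all N ≥ 1 by induction on N.
Base step (N = 1): h(1) = 12 = 4·(3), so 4 | h(1).
For the inductive step, assume it holds for an arbitrary k ≥ 1, i.e. 4 | h(k). Then
h(k+1) − 4·h(k) = (-2·2^(k+1) + 4·4^(k+1)) − 4·(-2·2^k + 4·4^k) = (-2)·2^k·(2 − 4) = (4)·2^k. Since 4 | h(k) by the inductive hypothesis, 4 | 4·h(k); and 4 | 4 since 4 = 4·1. Therefore 4 | h(k+1).
By induction, the statement is established for all N ≥ 1.
Therefore the largest such d is 4.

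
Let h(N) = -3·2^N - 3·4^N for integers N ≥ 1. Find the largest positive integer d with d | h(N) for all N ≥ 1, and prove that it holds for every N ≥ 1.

d = 6

Computing the first values: h(1) = -18 and h(2) = -60; gcd(-18, -60) = 6, so d ≤ 6.
We prove 6 | -3·2^N - 3·4^N for all N ≥ 1 by induction on N.
Base step (N = 1): h(1) = -18 = 6·(-3), so 6 | h(1).
Inductive step: suppose the statement holds for some i ≥ 1, i.e. 6 | h(i). Then
h(i+1) − 4·h(i) = (-3·2^(i+1) - 3·4^(i+1)) − 4·(-3·2^i - 3·4^i) = (-3)·2^i·(2 − 4) = (6)·2^i. Since 6 | h(i) by the inductive hypothesis, 6 | 4·h(i); and 6 | 6 since 6 = 6·1. Therefore 6 | h(i+1).
This completes the induction.
Therefore the largest such d is 6.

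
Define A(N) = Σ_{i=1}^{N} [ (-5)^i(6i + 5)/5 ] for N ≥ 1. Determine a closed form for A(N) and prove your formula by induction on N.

A(N) = (-5)^N(N + 1) - 1

We claim A(N) = (-5)^N(N + 1) - 1 for all N ≥ 1.
When N = 1: A(1) = -11, and the closed form gives -11. They agree.
For the inductive step, assume it holds for an arbitrary i ≥ 1, so A(i) = (-5)^i(i + 1) - 1.
Then A(i+1) = A(i) + ((-5)^i(-6i - 11)) = ((-5)^i(i + 1) - 1) + ((-5)^i(-6i - 11)).
Simplifying, A(i+1) = -5(-5)^i·i - 10(-5)^i - 1 = (-5)^(i+1)((i+1) + 1) - 1,
which is the closed form with N = i+1.
By induction, the statement is established for all N ≥ 1.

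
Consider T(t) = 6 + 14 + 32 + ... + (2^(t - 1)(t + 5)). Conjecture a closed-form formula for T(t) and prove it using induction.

We claim T(t) = 2^t(t + 4) - 4 for all t ≥ 1.
Base step (t = 1): T(1) = 6, and the closed form gives 6. They agree.
Suppose the result is true for t = k, so T(k) = 2^k(k + 4) - 4.
Then T(k+1) = T(k) + (2^k(k + 6)) = (2^k(k + 4) - 4) + (2^k(k + 6)).
Simplifying, T(k+1) = 2·2^k·k + 10·2^k - 4 = 2^(k+1)((k+1) + 4) - 4,
which is the closed form with t = k+1.
By induction, the statement is established for all t ≥ 1.

T(t) = 2^t(t + 4) - 4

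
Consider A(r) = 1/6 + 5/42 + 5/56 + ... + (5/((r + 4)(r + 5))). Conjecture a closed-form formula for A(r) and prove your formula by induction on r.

We claim A(r) = r/(r + 5) for all r ≥ 1.
When r = 1: A(1) = 1/6, and the closed form gives 1/6. They agree.
Suppose the result is true for r = i, so A(i) = i/(i + 5).
Then A(i+1) = A(i) + (5/((i + 5)(i + 6))) = (i/(i + 5)) + (5/((i + 5)(i + 6))).
Simplifying, A(i+1) = (i + 1)/(i + 6) = (i+1)/((i+1) + 5),
which is the closed form with r = i+1.
By induction, the statement is established for all r ≥ 1.

A(r) = r/(r + 5)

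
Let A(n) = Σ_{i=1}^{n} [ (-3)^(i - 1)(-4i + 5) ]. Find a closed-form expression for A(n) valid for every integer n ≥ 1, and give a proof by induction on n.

A(n) = (-3)^n(n - 1) + 1

We claim A(n) = (-3)^n(n - 1) + 1 for all n ≥ 1.
Base step (n = 1): A(1) = 1, and the closed form gives 1. They agree.
Inductive step: assume the claim holds for n = i, so A(i) = (-3)^i(i - 1) + 1.
Then A(i+1) = A(i) + ((-3)^i(-4i + 1)) = ((-3)^i(i - 1) + 1) + ((-3)^i(-4i + 1)).
Simplifying, A(i+1) = (-3)^(i + 1)i + 1 = (-3)^(i+1)((i+1) - 1) + 1,
which is the closed form with n = i+1.
This completes the induction.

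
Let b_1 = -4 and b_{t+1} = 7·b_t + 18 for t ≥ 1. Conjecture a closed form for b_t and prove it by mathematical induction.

Computing the first terms: b_1 = -4, b_2 = -10, b_3 = -52. This suggests b_t = -7^(t - 1) - 3.
Base step (t = 1): the formula gives -4 = -4 = b_1.
For the inductive step, assume it holds for an arbitrary r ≥ 1, so b_r = -7^(r - 1) - 3.
Then b_{r+1} = 7·b_r + 18 = 7·(-7^(r - 1) - 3) + 18 = -7^r - 3 = -7^((r+1) - 1) - 3,
which is the claimed formula at t = r+1.
By induction, the statement is established for all t ≥ 1.

b_t = -7^(t - 1) - 3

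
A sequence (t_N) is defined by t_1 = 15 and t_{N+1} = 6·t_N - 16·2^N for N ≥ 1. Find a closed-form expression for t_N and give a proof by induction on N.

t_N = 2^(N + 2) + 7·6^(N - 1)

Computing the first terms: t_1 = 15, t_2 = 58, t_3 = 284. This suggests t_N = 2^(N + 2) + 7·6^(N - 1).
Base case (N = 1): the formula gives 15 = 15 = t_1.
Suppose the result is true for N = m, so t_m = 2^(m + 2) + 7·6^(m - 1).
Then t_{m+1} = 6·t_m - 16·2^m = 6·(2^(m + 2) + 7·6^(m - 1)) - 16·2^m = 2^(m + 3) + 7·6^m = 2^((m+1) + 2) + 7·6^((m+1) - 1),
which is the claimed formula at N = m+1.
By the principle of mathematical induction, the result holds for all N ≥ 1.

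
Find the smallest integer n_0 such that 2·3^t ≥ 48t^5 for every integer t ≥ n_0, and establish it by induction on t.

n_0 = 16

At t = 15: 28697814 < 36450000, so the inequality fails and n_0 ≥ 16. We prove 2·3^t ≥ 48t^5 for all t ≥ 16.
Base step (t = 16): 2·3^t = 86093442 and 48t^5 = 50331648, so 86093442 ≥ 50331648.
Inductive step: assume the claim holds for t = i, so 2·3^i ≥ 48i^5.
Then 2·3^(i + 1) = 3·(2·3^i) ≥ 3·(48i^5).
Also, for i ≥ 16 we have 3·(48i^5) ≥ 48(i+1)^5, since 3 ≥ (1 + 1/i)^5 for all i ≥ 16.
Combining, 2·3^(i + 1) ≥ 48(i+1)^5.
Hence, by induction on t, the claim holds for every t ≥ 16.
Hence the smallest such n_0 is 16.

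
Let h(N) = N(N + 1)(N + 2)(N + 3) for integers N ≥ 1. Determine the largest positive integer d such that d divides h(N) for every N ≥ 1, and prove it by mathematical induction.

Computing the first values: h(1) = 24 and h(2) = 120; gcd(24, 120) = 24, so d ≤ 24.
We prove 24 | N(N + 1)(N + 2)(N + 3) for all N ≥ 1 by induction on N.
Base case (N = 1): h(1) = 24 = 24·(1), so 24 | h(1).
Inductive step: assume the claim holds for N = j, i.e. 24 | h(j). Then
h(j+1) − h(j) = (j+1)·(j+2)·(j+3)·(j+4) − j·(j+1)·(j+2)·(j+3) = (j+1)·(j+2)·(j+3)·[(j+4) − j] = 4·(j+1)·(j+2)·(j+3). The product of 3 consecutive integers is divisible by (3)! = 6, so h(j+1) − h(j) is divisible by 4·6 = 24. By the inductive hypothesis 24 | h(j), hence 24 | h(j+1).
By the principle of mathematical induction, the result holds for all N ≥ 1.
Therefore the largest such d is 24.

d = 24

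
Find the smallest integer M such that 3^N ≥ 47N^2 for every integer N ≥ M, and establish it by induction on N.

At N = 7: 2187 < 2303, so the inequality fails and M ≥ 8. We prove 3^N ≥ 47N^2 for all N ≥ 8.
When N = 8: 3^N = 6561 and 47N^2 = 3008, so 6561 ≥ 3008.
Suppose the result is true for N = p, so 3^p ≥ 47p^2.
Then 3^(p + 1) = 3·(3^p) ≥ 3·(47p^2).
Also, for p ≥ 8 we have 3·(47p^2) ≥ 47(p+1)^2, since 3 ≥ (1 + 1/p)^2 for all p ≥ 8.
Combining, 3^(p + 1) ≥ 47(p+1)^2.
This completes the induction.
Hence the smallest such M is 8.

M = 8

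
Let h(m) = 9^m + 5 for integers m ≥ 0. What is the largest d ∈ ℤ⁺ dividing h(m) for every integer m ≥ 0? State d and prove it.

Computing the first values: h(0) = 6 and h(1) = 14; gcd(6, 14) = 2, so d ≤ 2.
We prove 2 | 9^m + 5 for all m ≥ 0 by induction on m.
For the base case m = 0: h(0) = 6 = 2·(3), so 2 | h(0).
For the inductive step, assume it holds for an arbitrary j ≥ 0, i.e. 2 | h(j). Then
h(j+1) = 9^(j+1) + 5 = 9·(9^j + 5) - 40 = 9·h(j) - 40. The first term is divisible by 2 by the inductive hypothesis, and -40 is divisible by 2. Hence 2 | h(j+1).
Hence, by induction on m, the claim holds for every m ≥ 0.
Therefore the largest such d is 2.

d = 2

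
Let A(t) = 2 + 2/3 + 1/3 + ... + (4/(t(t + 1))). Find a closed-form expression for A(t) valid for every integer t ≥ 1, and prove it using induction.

A(t) = 4t/(t + 1)

We claim A(t) = 4t/(t + 1) for all t ≥ 1.
For the base case t = 1: A(1) = 2, and the closed form gives 2. They agree.
Inductive step: suppose the statement holds for some m ≥ 1, so A(m) = 4m/(m + 1).
Then A(m+1) = A(m) + (4/((m + 1)(m + 2))) = (4m/(m + 1)) + (4/((m + 1)(m + 2))).
Simplifying, A(m+1) = 4(m + 1)/(m + 2) = 4(m+1)/((m+1) + 1),
which is the closed form with t = m+1.
By induction, the statement is established for all t ≥ 1.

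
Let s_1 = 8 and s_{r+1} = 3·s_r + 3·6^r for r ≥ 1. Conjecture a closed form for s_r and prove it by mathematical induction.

s_r = 2·3^(r - 1) + 6^r

Computing the first terms: s_1 = 8, s_2 = 42, s_3 = 234. This suggests s_r = 2·3^(r - 1) + 6^r.
Base case (r = 1): the formula gives 8 = 8 = s_1.
For the inductive step, assume it holds for an arbitrary i ≥ 1, so s_i = 2·3^(i - 1) + 6^i.
Then s_{i+1} = 3·s_i + 3·6^i = 3·(2·3^(i - 1) + 6^i) + 3·6^i = 2·3^i + 6^(i + 1) = 2·3^((i+1) - 1) + 6^(i+1),
which is the claimed formula at r = i+1.
By induction, the statement is established for all r ≥ 1.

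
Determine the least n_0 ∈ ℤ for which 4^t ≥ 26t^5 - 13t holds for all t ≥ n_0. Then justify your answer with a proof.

n_0 = 11

At t = 10: 1048576 < 2599870, so the inequality fails and n_0 ≥ 11. We prove 4^t ≥ 26t^5 - 13t for all t ≥ 11.
When t = 11: 4^t = 4194304 and 26t^5 - 13t = 4187183, so 4194304 ≥ 4187183.
Suppose the result is true for t = k, so 4^k ≥ 26k^5 - 13k.
Then 4^(k + 1) = 4·(4^k) ≥ 4·(26k^5 - 13k).
Also, for k ≥ 11 we have 4·(26k^5 - 13k) ≥ 26(k+1)^5 - 13(k+1), since 4·(26k^5 - 13k) − (26(k+1)^5 - 13(k+1)) = 78k^5 - 130k^4 - 260k^3 - 260k^2 - 169k - 13, which is nonnegative for all k ≥ 11.
Combining, 4^(k + 1) ≥ 26(k+1)^5 - 13(k+1).
This completes the induction.
Hence the smallest such n_0 is 11.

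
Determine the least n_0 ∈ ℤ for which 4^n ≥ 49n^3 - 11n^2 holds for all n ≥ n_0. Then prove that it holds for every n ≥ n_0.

n_0 = 7

At n = 6: 4096 < 10188, so the inequality fails and n_0 ≥ 7. We prove 4^n ≥ 49n^3 - 11n^2 for all n ≥ 7.
When n = 7: 4^n = 16384 and 49n^3 - 11n^2 = 16268, so 16384 ≥ 16268.
For the inductive step, assume it holds for an arbitrary m ≥ 7, so 4^m ≥ 49m^3 - 11m^2.
Then 4^(m + 1) = 4·(4^m) ≥ 4·(49m^3 - 11m^2).
Also, for m ≥ 7 we have 4·(49m^3 - 11m^2) ≥ 49(m+1)^3 - 11(m+1)^2, since 4·(49m^3 - 11m^2) − (49(m+1)^3 - 11(m+1)^2) = 147m^3 - 180m^2 - 125m - 38, which is nonnegative for all m ≥ 7.
Combining, 4^(m + 1) ≥ 49(m+1)^3 - 11(m+1)^2.
Hence, by induction on n, the claim holds for every n ≥ 7.
Hence the smallest such n_0 is 7.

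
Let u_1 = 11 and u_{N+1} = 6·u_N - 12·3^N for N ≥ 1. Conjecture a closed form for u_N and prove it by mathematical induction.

u_N = 4·3^N - 6^(N - 1)

Computing the first terms: u_1 = 11, u_2 = 30, u_3 = 72. This suggests u_N = 4·3^N - 6^(N - 1).
When N = 1: the formula gives 11 = 11 = u_1.
Inductive step: assume the claim holds for N = i, so u_i = 4·3^i - 6^(i - 1).
Then u_{i+1} = 6·u_i - 12·3^i = 6·(4·3^i - 6^(i - 1)) - 12·3^i = 4·3^(i + 1) - 6^i = 4·3^(i+1) - 6^((i+1) - 1),
which is the claimed formula at N = i+1.
By the principle of mathematical induction, the result holds for all N ≥ 1.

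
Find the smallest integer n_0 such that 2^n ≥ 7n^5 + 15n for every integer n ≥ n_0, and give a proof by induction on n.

At n = 26: 67108864 < 83170022, so the inequality fails and n_0 ≥ 27. We prove 2^n ≥ 7n^5 + 15n for all n ≥ 27.
For the base case n = 27: 2^n = 134217728 and 7n^5 + 15n = 100442754, so 134217728 ≥ 100442754.
Suppose the result is true for n = p, so 2^p ≥ 7p^5 + 15p.
Then 2^(p + 1) = 2·(2^p) ≥ 2·(7p^5 + 15p).
Also, for p ≥ 27 we have 2·(7p^5 + 15p) ≥ 7(p+1)^5 + 15(p+1), since 2·(7p^5 + 15p) − (7(p+1)^5 + 15(p+1)) = 7p^5 - 35p^4 - 70p^3 - 70p^2 - 20p - 22, which is nonnegative for all p ≥ 27.
Combining, 2^(p + 1) ≥ 7(p+1)^5 + 15(p+1).
This completes the induction.
Hence the smallest such n_0 is 27.

n_0 = 27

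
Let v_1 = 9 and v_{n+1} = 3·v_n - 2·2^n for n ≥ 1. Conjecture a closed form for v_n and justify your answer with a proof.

v_n = 2^(n + 1) + 5·3^(n - 1)

Computing the first terms: v_1 = 9, v_2 = 23, v_3 = 61. This suggests v_n = 2^(n + 1) + 5·3^(n - 1).
Base step (n = 1): the formula gives 9 = 9 = v_1.
Inductive step: assume the claim holds for n = m, so v_m = 2^(m + 1) + 5·3^(m - 1).
Then v_{m+1} = 3·v_m - 2·2^m = 3·(2^(m + 1) + 5·3^(m - 1)) - 2·2^m = 2^(m + 2) + 5·3^m = 2^((m+1) + 1) + 5·3^((m+1) - 1),
which is the claimed formula at n = m+1.
This completes the induction.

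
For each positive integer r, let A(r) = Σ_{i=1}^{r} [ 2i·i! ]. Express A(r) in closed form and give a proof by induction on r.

A(r) = (2r + 2)r! - 2

We claim A(r) = (2r + 2)r! - 2 for all r ≥ 1.
For the base case r = 1: A(1) = 2, and the closed form gives 2. They agree.
For the inductive step, assume it holds for an arbitrary i ≥ 1, so A(i) = (2i + 2)i! - 2.
Then A(i+1) = A(i) + (2(i + 1)(i + 1)!) = ((2i + 2)i! - 2) + (2(i + 1)(i + 1)!).
Simplifying, A(i+1) = (2(i+1) + 2)(i+1)! - 2,
which is the closed form with r = i+1.
Hence, by induction on r, the claim holds for every r ≥ 1.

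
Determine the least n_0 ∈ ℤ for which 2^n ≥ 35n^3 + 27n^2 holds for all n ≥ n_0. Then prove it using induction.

n_0 = 18

At n = 17: 131072 < 179758, so the inequality fails and n_0 ≥ 18. We prove 2^n ≥ 35n^3 + 27n^2 for all n ≥ 18.
Base step (n = 18): 2^n = 262144 and 35n^3 + 27n^2 = 212868, so 262144 ≥ 212868.
Suppose the result is true for n = m, so 2^m ≥ 35m^3 + 27m^2.
Then 2^(m + 1) = 2·(2^m) ≥ 2·(35m^3 + 27m^2).
Also, for m ≥ 18 we have 2·(35m^3 + 27m^2) ≥ 35(m+1)^3 + 27(m+1)^2, since 2·(35m^3 + 27m^2) − (35(m+1)^3 + 27(m+1)^2) = 35m^3 - 78m^2 - 159m - 62, which is nonnegative for all m ≥ 18.
Combining, 2^(m + 1) ≥ 35(m+1)^3 + 27(m+1)^2.
Hence, by induction on n, the claim holds for every n ≥ 18.
Hence the smallest such n_0 is 18.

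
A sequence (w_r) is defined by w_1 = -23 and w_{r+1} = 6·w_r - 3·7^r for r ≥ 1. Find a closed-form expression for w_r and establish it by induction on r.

Computing the first terms: w_1 = -23, w_2 = -159, w_3 = -1101. This suggests w_r = -2·6^(r - 1) - 3·7^r.
Base step (r = 1): the formula gives -23 = -23 = w_1.
Inductive step: suppose the statement holds for some m ≥ 1, so w_m = -2·6^(m - 1) - 3·7^m.
Then w_{m+1} = 6·w_m - 3·7^m = 6·(-2·6^(m - 1) - 3·7^m) - 3·7^m = -2·6^m - 3·7^(m + 1) = -2·6^((m+1) - 1) - 3·7^(m+1),
which is the claimed formula at r = m+1.
By induction, the statement is established for all r ≥ 1.

w_r = -2·6^(r - 1) - 3·7^r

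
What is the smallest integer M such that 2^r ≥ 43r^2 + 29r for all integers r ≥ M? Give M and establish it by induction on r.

M = 13

At r = 12: 4096 < 6540, so the inequality fails and M ≥ 13. We prove 2^r ≥ 43r^2 + 29r for all r ≥ 13.
For the base case r = 13: 2^r = 8192 and 43r^2 + 29r = 7644, so 8192 ≥ 7644.
Suppose the result is true for r = m, so 2^m ≥ 43m^2 + 29m.
Then 2^(m + 1) = 2·(2^m) ≥ 2·(43m^2 + 29m).
Also, for m ≥ 13 we have 2·(43m^2 + 29m) ≥ 43(m+1)^2 + 29(m+1), since 2·(43m^2 + 29m) − (43(m+1)^2 + 29(m+1)) = 43m^2 - 57m - 72, which is nonnegative for all m ≥ 13.
Combining, 2^(m + 1) ≥ 43(m+1)^2 + 29(m+1).
This completes the induction.
Hence the smallest such M is 13.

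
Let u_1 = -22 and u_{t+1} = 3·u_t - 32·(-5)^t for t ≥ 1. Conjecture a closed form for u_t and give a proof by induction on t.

Computing the first terms: u_1 = -22, u_2 = 94, u_3 = -518. This suggests u_t = 4(-5)^t - 2·3^(t - 1).
When t = 1: the formula gives -22 = -22 = u_1.
Inductive step: assume the claim holds for t = k, so u_k = 4(-5)^k - 2·3^(k - 1).
Then u_{k+1} = 3·u_k - 32·(-5)^k = 3·(4(-5)^k - 2·3^(k - 1)) - 32·(-5)^k = 4(-5)^(k + 1) - 2·3^k = 4(-5)^(k+1) - 2·3^((k+1) - 1),
which is the claimed formula at t = k+1.
By the principle of mathematical induction, the result holds for all t ≥ 1.

u_t = 4(-5)^t - 2·3^(t - 1)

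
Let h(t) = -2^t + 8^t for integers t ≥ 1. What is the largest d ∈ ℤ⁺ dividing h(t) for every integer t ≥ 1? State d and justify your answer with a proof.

Computing the first values: h(1) = 6 and h(2) = 60; gcd(6, 60) = 6, so d ≤ 6.
We prove 6 | -2^t + 8^t for all t ≥ 1 by induction on t.
When t = 1: h(1) = 6 = 6·(1), so 6 | h(1).
For the inductive step, assume it holds for an arbitrary p ≥ 1, i.e. 6 | h(p). Then
8^{p+1} − 2^{p+1} = 8·8^p − 2·2^p = 8·(8^p − 2^p) + (6)·2^p. The first term is divisible by 6 by the inductive hypothesis, and the second term (6)·2^p is divisible by 6 since 6 | 6. Hence 6 | h(p+1).
This completes the induction.
Therefore the largest such d is 6.

d = 6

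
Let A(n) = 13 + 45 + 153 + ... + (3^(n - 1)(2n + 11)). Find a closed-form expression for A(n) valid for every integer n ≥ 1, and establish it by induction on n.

A(n) = 3^n(n + 5) - 5

We claim A(n) = 3^n(n + 5) - 5 for all n ≥ 1.
Base step (n = 1): A(1) = 13, and the closed form gives 13. They agree.
Inductive step: suppose the statement holds for some k ≥ 1, so A(k) = 3^k(k + 5) - 5.
Then A(k+1) = A(k) + (3^k(2k + 13)) = (3^k(k + 5) - 5) + (3^k(2k + 13)).
Simplifying, A(k+1) = 3·3^k·k + 18·3^k - 5 = 3^(k+1)((k+1) + 5) - 5,
which is the closed form with n = k+1.
Hence, by induction on n, the claim holds for every n ≥ 1.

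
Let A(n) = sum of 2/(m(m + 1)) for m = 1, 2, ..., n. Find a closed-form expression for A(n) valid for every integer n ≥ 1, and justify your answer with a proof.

We claim A(n) = 2n/(n + 1) for all n ≥ 1.
Base step (n = 1): A(1) = 1, and the closed form gives 1. They agree.
Suppose the result is true for n = m, so A(m) = 2m/(m + 1).
Then A(m+1) = A(m) + (2/((m + 1)(m + 2))) = (2m/(m + 1)) + (2/((m + 1)(m + 2))).
Simplifying, A(m+1) = 2(m + 1)/(m + 2) = 2(m+1)/((m+1) + 1),
which is the closed form with n = m+1.
This completes the induction.

A(n) = 2n/(n + 1)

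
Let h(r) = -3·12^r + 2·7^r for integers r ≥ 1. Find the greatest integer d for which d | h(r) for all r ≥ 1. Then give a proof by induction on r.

Computing the first values: h(1) = -22 and h(2) = -334; gcd(-22, -334) = 2, so d ≤ 2.
We prove 2 | -3·12^r + 2·7^r for all r ≥ 1 by induction on r.
For the base case r = 1: h(1) = -22 = 2·(-11), so 2 | h(1).
For the inductive step, assume it holds for an arbitrary k ≥ 1, i.e. 2 | h(k). Then
h(k+1) − 12·h(k) = (-3·12^(k+1) + 2·7^(k+1)) − 12·(-3·12^k + 2·7^k) = (2)·7^k·(7 − 12) = (-10)·7^k. Since 2 | h(k) by the inductive hypothesis, 2 | 12·h(k); and 2 | -10 since -10 = 2·-5. Therefore 2 | h(k+1).
This completes the induction.
Therefore the largest such d is 2.

d = 2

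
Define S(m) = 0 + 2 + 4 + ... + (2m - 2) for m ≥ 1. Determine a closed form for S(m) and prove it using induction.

We claim S(m) = m(m - 1) for all m ≥ 1.
Base case (m = 1): S(1) = 0, and the closed form gives 0. They agree.
Inductive step: suppose the statement holds for some k ≥ 1, so S(k) = k(k - 1).
Then S(k+1) = S(k) + (2k) = (k(k - 1)) + (2k).
Simplifying, S(k+1) = k(k + 1) = (k+1)((k+1) - 1),
which is the closed form with m = k+1.
Hence, by induction on m, the claim holds for every m ≥ 1.

S(m) = m(m - 1)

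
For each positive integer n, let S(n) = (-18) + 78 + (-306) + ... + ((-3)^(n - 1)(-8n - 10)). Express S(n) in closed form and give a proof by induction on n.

We claim S(n) = (-3)^n(2n + 3) - 3 for all n ≥ 1.
Base step (n = 1): S(1) = -18, and the closed form gives -18. They agree.
Suppose the result is true for n = m, so S(m) = (-3)^m(2m + 3) - 3.
Then S(m+1) = S(m) + ((-3)^m(-8m - 18)) = ((-3)^m(2m + 3) - 3) + ((-3)^m(-8m - 18)).
Simplifying, S(m+1) = -6(-3)^m·m - 15(-3)^m - 3 = (-3)^(m+1)(2(m+1) + 3) - 3,
which is the closed form with n = m+1.
By the principle of mathematical induction, the result holds for all n ≥ 1.

S(n) = (-3)^n(2n + 3) - 3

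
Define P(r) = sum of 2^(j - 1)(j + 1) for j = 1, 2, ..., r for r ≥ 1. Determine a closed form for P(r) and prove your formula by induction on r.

P(r) = 2^r·r

We claim P(r) = 2^r·r for all r ≥ 1.
Base case (r = 1): P(1) = 2, and the closed form gives 2. They agree.
For the inductive step, assume it holds for an arbitrary j ≥ 1, so P(j) = 2^j·j.
Then P(j+1) = P(j) + (2^j(j + 2)) = (2^j·j) + (2^j(j + 2)).
Simplifying, P(j+1) = 2^(j + 1)(j + 1) = 2^(j+1)·(j+1),
which is the closed form with r = j+1.
By the principle of mathematical induction, the result holds for all r ≥ 1.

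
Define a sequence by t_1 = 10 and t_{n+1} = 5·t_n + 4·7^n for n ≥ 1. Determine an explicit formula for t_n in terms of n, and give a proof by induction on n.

Computing the first terms: t_1 = 10, t_2 = 78, t_3 = 586. This suggests t_n = -4·5^(n - 1) + 2·7^n.
For the base case n = 1: the formula gives 10 = 10 = t_1.
Suppose the result is true for n = p, so t_p = -4·5^(p - 1) + 2·7^p.
Then t_{p+1} = 5·t_p + 4·7^p = 5·(-4·5^(p - 1) + 2·7^p) + 4·7^p = -4·5^p + 2·7^(p + 1) = -4·5^((p+1) - 1) + 2·7^(p+1),
which is the claimed formula at n = p+1.
By the principle of mathematical induction, the result holds for all n ≥ 1.

t_n = -4·5^(n - 1) + 2·7^n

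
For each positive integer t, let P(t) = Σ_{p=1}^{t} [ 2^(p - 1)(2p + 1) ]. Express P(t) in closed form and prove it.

P(t) = 2^t(2t - 1) + 1

We claim P(t) = 2^t(2t - 1) + 1 for all t ≥ 1.
When t = 1: P(1) = 3, and the closed form gives 3. They agree.
Inductive step: suppose the statement holds for some p ≥ 1, so P(p) = 2^p(2p - 1) + 1.
Then P(p+1) = P(p) + (2^p(2p + 3)) = (2^p(2p - 1) + 1) + (2^p(2p + 3)).
Simplifying, P(p+1) = 2^(p + 1) + 2^(p + 2)p + 1 = 2^(p+1)(2(p+1) - 1) + 1,
which is the closed form with t = p+1.
This completes the induction.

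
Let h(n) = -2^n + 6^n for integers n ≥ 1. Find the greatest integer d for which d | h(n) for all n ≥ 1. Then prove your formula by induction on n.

Computing the first values: h(1) = 4 and h(2) = 32; gcd(4, 32) = 4, so d ≤ 4.
We prove 4 | -2^n + 6^n for all n ≥ 1 by induction on n.
For the base case n = 1: h(1) = 4 = 4·(1), so 4 | h(1).
Suppose the result is true for n = i, i.e. 4 | h(i). Then
6^{i+1} − 2^{i+1} = 6·6^i − 2·2^i = 6·(6^i − 2^i) + (4)·2^i. The first term is divisible by 4 by the inductive hypothesis, and the second term (4)·2^i is divisible by 4 since 4 | 4. Hence 4 | h(i+1).
This completes the induction.
Therefore the largest such d is 4.

d = 4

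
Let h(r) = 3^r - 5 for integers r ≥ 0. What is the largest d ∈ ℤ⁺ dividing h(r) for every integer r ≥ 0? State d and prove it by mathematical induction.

Computing the first values: h(0) = -4 and h(1) = -2; gcd(-4, -2) = 2, so d ≤ 2.
We prove 2 | 3^r - 5 for all r ≥ 0 by induction on r.
For the base case r = 0: h(0) = -4 = 2·(-2), so 2 | h(0).
Suppose the result is true for r = i, i.e. 2 | h(i). Then
h(i+1) = 3^(i+1) - 5 = 3·(3^i - 5) + 10 = 3·h(i) + 10. The first term is divisible by 2 by the inductive hypothesis, and 10 is divisible by 2. Hence 2 | h(i+1).
By induction, the statement is established for all r ≥ 0.
Therefore the largest such d is 2.

d = 2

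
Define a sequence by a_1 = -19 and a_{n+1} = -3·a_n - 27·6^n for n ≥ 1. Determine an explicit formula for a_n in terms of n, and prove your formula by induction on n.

a_n = -(-3)^(n - 1) - 3·6^n

Computing the first terms: a_1 = -19, a_2 = -105, a_3 = -657. This suggests a_n = -(-3)^(n - 1) - 3·6^n.
Base case (n = 1): the formula gives -19 = -19 = a_1.
Inductive step: assume the claim holds for n = i, so a_i = -(-3)^(i - 1) - 3·6^i.
Then a_{i+1} = -3·a_i - 27·6^i = -3·(-(-3)^(i - 1) - 3·6^i) - 27·6^i = -(-3)^i - 3·6^(i + 1) = -(-3)^((i+1) - 1) - 3·6^(i+1),
which is the claimed formula at n = i+1.
By induction, the statement is established for all n ≥ 1.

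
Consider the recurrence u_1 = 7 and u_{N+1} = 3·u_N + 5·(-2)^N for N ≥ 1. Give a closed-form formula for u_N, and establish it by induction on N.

u_N = -(-2)^N + 5·3^(N - 1)

Computing the first terms: u_1 = 7, u_2 = 11, u_3 = 53. This suggests u_N = -(-2)^N + 5·3^(N - 1).
Base step (N = 1): the formula gives 7 = 7 = u_1.
Inductive step: assume the claim holds for N = r, so u_r = -(-2)^r + 5·3^(r - 1).
Then u_{r+1} = 3·u_r + 5·(-2)^r = 3·(-(-2)^r + 5·3^(r - 1)) + 5·(-2)^r = -(-2)^(r + 1) + 5·3^r = -(-2)^(r+1) + 5·3^((r+1) - 1),
which is the claimed formula at N = r+1.
This completes the induction.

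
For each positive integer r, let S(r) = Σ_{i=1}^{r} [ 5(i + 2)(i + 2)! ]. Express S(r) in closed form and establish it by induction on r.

We claim S(r) = 5(r + 3)! - 30 for all r ≥ 1.
Base case (r = 1): S(1) = 90, and the closed form gives 90. They agree.
Inductive step: assume the claim holds for r = i, so S(i) = 5(i + 3)! - 30.
Then S(i+1) = S(i) + (5(i + 3)(i + 3)!) = (5(i + 3)! - 30) + (5(i + 3)(i + 3)!).
Simplifying, S(i+1) = 5((i+1) + 3)! - 30,
which is the closed form with r = i+1.
By induction, the statement is established for all r ≥ 1.

S(r) = 5(r + 3)! - 30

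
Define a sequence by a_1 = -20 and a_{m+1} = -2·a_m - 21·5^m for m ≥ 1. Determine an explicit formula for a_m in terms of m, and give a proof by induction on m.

Computing the first terms: a_1 = -20, a_2 = -65, a_3 = -395. This suggests a_m = -5(-2)^(m - 1) - 3·5^m.
For the base case m = 1: the formula gives -20 = -20 = a_1.
For the inductive step, assume it holds for an arbitrary r ≥ 1, so a_r = -5(-2)^(r - 1) - 3·5^r.
Then a_{r+1} = -2·a_r - 21·5^r = -2·(-5(-2)^(r - 1) - 3·5^r) - 21·5^r = -5(-2)^r - 3·5^(r + 1) = -5(-2)^((r+1) - 1) - 3·5^(r+1),
which is the claimed formula at m = r+1.
Hence, by induction on m, the claim holds for every m ≥ 1.

a_m = -5(-2)^(m - 1) - 3·5^m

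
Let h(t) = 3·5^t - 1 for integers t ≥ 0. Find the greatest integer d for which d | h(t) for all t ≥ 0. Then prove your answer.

Computing the first values: h(0) = 2 and h(1) = 14; gcd(2, 14) = 2, so d ≤ 2.
We prove 2 | 3·5^t - 1 for all t ≥ 0 by induction on t.
Base case (t = 0): h(0) = 2 = 2·(1), so 2 | h(0).
Inductive step: suppose the statement holds for some j ≥ 0, i.e. 2 | h(j). Then
h(j+1) = 3·5^(j+1) - 1 = 5·(3·5^j - 1) + 4 = 5·h(j) + 4. The first term is divisible by 2 by the inductive hypothesis, and 4 is divisible by 2. Hence 2 | h(j+1).
By the principle of mathematical induction, the result holds for all t ≥ 0.
Therefore the largest such d is 2.

d = 2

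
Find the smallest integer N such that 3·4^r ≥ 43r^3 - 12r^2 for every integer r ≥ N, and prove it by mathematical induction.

N = 6

At r = 5: 3072 < 5075, so the inequality fails and N ≥ 6. We prove 3·4^r ≥ 43r^3 - 12r^2 for all r ≥ 6.
When r = 6: 3·4^r = 12288 and 43r^3 - 12r^2 = 8856, so 12288 ≥ 8856.
For the inductive step, assume it holds for an arbitrary p ≥ 6, so 3·4^p ≥ 43p^3 - 12p^2.
Then 3·4^(p + 1) = 4·(3·4^p) ≥ 4·(43p^3 - 12p^2).
Also, for p ≥ 6 we have 4·(43p^3 - 12p^2) ≥ 43(p+1)^3 - 12(p+1)^2, since 4·(43p^3 - 12p^2) − (43(p+1)^3 - 12(p+1)^2) = 129p^3 - 165p^2 - 105p - 31, which is nonnegative for all p ≥ 6.
Combining, 3·4^(p + 1) ≥ 43(p+1)^3 - 12(p+1)^2.
Hence, by induction on r, the claim holds for every r ≥ 6.
Hence the smallest such N is 6.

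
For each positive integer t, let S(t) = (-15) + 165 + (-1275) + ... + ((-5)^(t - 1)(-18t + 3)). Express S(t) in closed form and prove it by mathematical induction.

S(t) = 3(-5)^t·t

We claim S(t) = 3(-5)^t·t for all t ≥ 1.
When t = 1: S(1) = -15, and the closed form gives -15. They agree.
For the inductive step, assume it holds for an arbitrary p ≥ 1, so S(p) = 3(-5)^p·p.
Then S(p+1) = S(p) + ((-5)^p(-18p - 15)) = (3(-5)^p·p) + ((-5)^p(-18p - 15)).
Simplifying, S(p+1) = (-5)^(p + 1)(3p + 3) = 3(-5)^(p+1)·(p+1),
which is the closed form with t = p+1.
Hence, by induction on t, the claim holds for every t ≥ 1.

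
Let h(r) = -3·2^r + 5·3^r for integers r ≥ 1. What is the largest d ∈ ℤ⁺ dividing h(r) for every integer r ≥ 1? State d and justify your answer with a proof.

Computing the first values: h(1) = 9 and h(2) = 33; gcd(9, 33) = 3, so d ≤ 3.
We prove 3 | -3·2^r + 5·3^r for all r ≥ 1 by induction on r.
Base case (r = 1): h(1) = 9 = 3·(3), so 3 | h(1).
Inductive step: assume the claim holds for r = j, i.e. 3 | h(j). Then
h(j+1) − 3·h(j) = (-3·2^(j+1) + 5·3^(j+1)) − 3·(-3·2^j + 5·3^j) = (-3)·2^j·(2 − 3) = (3)·2^j. Since 3 | h(j) by the inductive hypothesis, 3 | 3·h(j); and 3 | 3 since 3 = 3·1. Therefore 3 | h(j+1).
By induction, the statement is established for all r ≥ 1.
Therefore the largest such d is 3.

d = 3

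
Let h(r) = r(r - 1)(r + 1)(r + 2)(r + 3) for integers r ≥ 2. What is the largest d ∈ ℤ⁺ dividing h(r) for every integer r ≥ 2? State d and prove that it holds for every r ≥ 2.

Computing the first values: h(2) = 120 and h(3) = 720; gcd(120, 720) = 120, so d ≤ 120.
We prove 120 | r(r - 1)(r + 1)(r + 2)(r + 3) for all r ≥ 2 by induction on r.
Base case (r = 2): h(2) = 120 = 120·(1), so 120 | h(2).
Inductive step: suppose the statement holds for some j ≥ 2, i.e. 120 | h(j). Then
h(j+1) − h(j) = j·(j+1)·(j+2)·(j+3)·(j+4) − (j-1)·j·(j+1)·(j+2)·(j+3) = j·(j+1)·(j+2)·(j+3)·[(j+4) − (j-1)] = 5·j·(j+1)·(j+2)·(j+3). The product of 4 consecutive integers is divisible by (4)! = 24, so h(j+1) − h(j) is divisible by 5·24 = 120. By the inductive hypothesis 120 | h(j), hence 120 | h(j+1).
By induction, the statement is established for all r ≥ 2.
Therefore the largest such d is 120.

d = 120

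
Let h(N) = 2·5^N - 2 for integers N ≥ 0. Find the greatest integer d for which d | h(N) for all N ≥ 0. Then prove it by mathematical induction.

Computing the first values: h(0) = 0 and h(1) = 8; gcd(0, 8) = 8, so d ≤ 8.
We prove 8 | 2·5^N - 2 for all N ≥ 0 by induction on N.
Base case (N = 0): h(0) = 0 = 8·(0), so 8 | h(0).
For the inductive step, assume it holds for an arbitrary k ≥ 0, i.e. 8 | h(k). Then
h(k+1) = 2·5^(k+1) - 2 = 5·(2·5^k - 2) + 8 = 5·h(k) + 8. The first term is divisible by 8 by the inductive hypothesis, and 8 is divisible by 8. Hence 8 | h(k+1).
Hence, by induction on N, the claim holds for every N ≥ 0.
Therefore the largest such d is 8.

d = 8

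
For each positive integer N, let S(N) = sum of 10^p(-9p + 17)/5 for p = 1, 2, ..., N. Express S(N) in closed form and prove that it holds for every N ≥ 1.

We claim S(N) = 2·10^N(-N + 2) - 4 for all N ≥ 1.
When N = 1: S(1) = 16, and the closed form gives 16. They agree.
Inductive step: assume the claim holds for N = p, so S(p) = 2·10^p(-p + 2) - 4.
Then S(p+1) = S(p) + (10^p(-18p + 16)) = (2·10^p(-p + 2) - 4) + (10^p(-18p + 16)).
Simplifying, S(p+1) = -20·10^p·p + 20·10^p - 4 = 2·10^(p+1)(-(p+1) + 2) - 4,
which is the closed form with N = p+1.
By induction, the statement is established for all N ≥ 1.

S(N) = 2·10^N(-N + 2) - 4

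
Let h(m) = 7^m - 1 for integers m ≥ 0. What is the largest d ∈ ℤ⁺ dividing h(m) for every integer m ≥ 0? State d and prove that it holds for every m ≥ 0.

Computing the first values: h(0) = 0 and h(1) = 6; gcd(0, 6) = 6, so d ≤ 6.
We prove 6 | 7^m - 1 for all m ≥ 0 by induction on m.
When m = 0: h(0) = 0 = 6·(0), so 6 | h(0).
For the inductive step, assume it holds for an arbitrary i ≥ 0, i.e. 6 | h(i). Then
h(i+1) = 7^(i+1) - 1 = 7·(7^i - 1) + 6 = 7·h(i) + 6. The first term is divisible by 6 by the inductive hypothesis, and 6 is divisible by 6. Hence 6 | h(i+1).
This completes the induction.
Therefore the largest such d is 6.

d = 6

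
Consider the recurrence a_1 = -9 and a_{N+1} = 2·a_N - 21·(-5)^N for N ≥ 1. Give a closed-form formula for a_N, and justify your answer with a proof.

a_N = 3(-5)^N + 3·2^N

Computing the first terms: a_1 = -9, a_2 = 87, a_3 = -351. This suggests a_N = 3(-5)^N + 3·2^N.
Base case (N = 1): the formula gives -9 = -9 = a_1.
For the inductive step, assume it holds for an arbitrary j ≥ 1, so a_j = 3(-5)^j + 3·2^j.
Then a_{j+1} = 2·a_j - 21·(-5)^j = 2·(3(-5)^j + 3·2^j) - 21·(-5)^j = 3(-5)^(j + 1) + 3·2^(j + 1),
which is the claimed formula at N = j+1.
Hence, by induction on N, the claim holds for every N ≥ 1.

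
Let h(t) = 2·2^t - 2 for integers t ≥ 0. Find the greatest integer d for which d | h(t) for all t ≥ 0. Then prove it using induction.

Computing the first values: h(0) = 0 and h(1) = 2; gcd(0, 2) = 2, so d ≤ 2.
We prove 2 | 2·2^t - 2 for all t ≥ 0 by induction on t.
Base step (t = 0): h(0) = 0 = 2·(0), so 2 | h(0).
Inductive step: assume the claim holds for t = j, i.e. 2 | h(j). Then
h(j+1) = 2·2^(j+1) - 2 = 2·(2·2^j - 2) + 2 = 2·h(j) + 2. The first term is divisible by 2 by the inductive hypothesis, and 2 is divisible by 2. Hence 2 | h(j+1).
This completes the induction.
Therefore the largest such d is 2.

d = 2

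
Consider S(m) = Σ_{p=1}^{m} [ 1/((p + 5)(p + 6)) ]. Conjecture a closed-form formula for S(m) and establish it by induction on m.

S(m) = m/(6(m + 6))

We claim S(m) = m/(6(m + 6)) for all m ≥ 1.
Base step (m = 1): S(1) = 1/42, and the closed form gives 1/42. They agree.
Inductive step: suppose the statement holds for some p ≥ 1, so S(p) = p/(6(p + 6)).
Then S(p+1) = S(p) + (1/((p + 6)(p + 7))) = (p/(6(p + 6))) + (1/((p + 6)(p + 7))).
Simplifying, S(p+1) = (p + 1)/(6(p + 7)) = (p+1)/(6((p+1) + 6)),
which is the closed form with m = p+1.
By induction, the statement is established for all m ≥ 1.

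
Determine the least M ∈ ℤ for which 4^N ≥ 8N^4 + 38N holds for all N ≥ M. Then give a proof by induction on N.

M = 8

At N = 7: 16384 < 19474, so the inequality fails and M ≥ 8. We prove 4^N ≥ 8N^4 + 38N for all N ≥ 8.
When N = 8: 4^N = 65536 and 8N^4 + 38N = 33072, so 65536 ≥ 33072.
Inductive step: suppose the statement holds for some j ≥ 8, so 4^j ≥ 8j^4 + 38j.
Then 4^(j + 1) = 4·(4^j) ≥ 4·(8j^4 + 38j).
Also, for j ≥ 8 we have 4·(8j^4 + 38j) ≥ 8(j+1)^4 + 38(j+1), since 4·(8j^4 + 38j) − (8(j+1)^4 + 38(j+1)) = 24j^4 - 32j^3 - 48j^2 + 82j - 46, which is nonnegative for all j ≥ 8.
Combining, 4^(j + 1) ≥ 8(j+1)^4 + 38(j+1).
This completes the induction.
Hence the smallest such M is 8.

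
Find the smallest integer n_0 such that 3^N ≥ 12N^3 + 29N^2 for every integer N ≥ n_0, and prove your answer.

At N = 8: 6561 < 8000, so the inequality fails and n_0 ≥ 9. We prove 3^N ≥ 12N^3 + 29N^2 for all N ≥ 9.
When N = 9: 3^N = 19683 and 12N^3 + 29N^2 = 11097, so 19683 ≥ 11097.
For the inductive step, assume it holds for an arbitrary r ≥ 9, so 3^r ≥ 12r^3 + 29r^2.
Then 3^(r + 1) = 3·(3^r) ≥ 3·(12r^3 + 29r^2).
Also, for r ≥ 9 we have 3·(12r^3 + 29r^2) ≥ 12(r+1)^3 + 29(r+1)^2, since 3·(12r^3 + 29r^2) − (12(r+1)^3 + 29(r+1)^2) = 24r^3 + 22r^2 - 94r - 41, which is nonnegative for all r ≥ 9.
Combining, 3^(r + 1) ≥ 12(r+1)^3 + 29(r+1)^2.
This completes the induction.
Hence the smallest such n_0 is 9.

n_0 = 9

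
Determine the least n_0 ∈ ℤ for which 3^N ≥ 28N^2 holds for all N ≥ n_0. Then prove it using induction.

n_0 = 7

At N = 6: 729 < 1008, so the inequality fails and n_0 ≥ 7. We prove 3^N ≥ 28N^2 for all N ≥ 7.
When N = 7: 3^N = 2187 and 28N^2 = 1372, so 2187 ≥ 1372.
Inductive step: assume the claim holds for N = j, so 3^j ≥ 28j^2.
Then 3^(j + 1) = 3·(3^j) ≥ 3·(28j^2).
Also, for j ≥ 7 we have 3·(28j^2) ≥ 28(j+1)^2, since 3 ≥ (1 + 1/j)^2 for all j ≥ 7.
Combining, 3^(j + 1) ≥ 28(j+1)^2.
By induction, the statement is established for all N ≥ 7.
Hence the smallest such n_0 is 7.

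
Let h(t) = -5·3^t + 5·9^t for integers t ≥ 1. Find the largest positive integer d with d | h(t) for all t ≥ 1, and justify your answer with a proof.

Computing the first values: h(1) = 30 and h(2) = 360; gcd(30, 360) = 30, so d ≤ 30.
We prove 30 | -5·3^t + 5·9^t for all t ≥ 1 by induction on t.
When t = 1: h(1) = 30 = 30·(1), so 30 | h(1).
Suppose the result is true for t = k, i.e. 30 | h(k). Then
h(k+1) − 9·h(k) = (-5·3^(k+1) + 5·9^(k+1)) − 9·(-5·3^k + 5·9^k) = (-5)·3^k·(3 − 9) = (30)·3^k. Since 30 | h(k) by the inductive hypothesis, 30 | 9·h(k); and 30 | 30 since 30 = 30·1. Therefore 30 | h(k+1).
Hence, by induction on t, the claim holds for every t ≥ 1.
Therefore the largest such d is 30.

d = 30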